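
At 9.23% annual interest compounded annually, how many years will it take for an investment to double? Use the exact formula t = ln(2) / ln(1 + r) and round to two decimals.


Doubling condition: (1 + r)^t = 2
Take ln of both sides: t × ln(1 + r) = ln(2)
t = ln(2) / ln(1 + r)
t = 0.693147 / 0.088286
t = 7.85

t = ln(2) / ln(1 + r) = 7.85 years


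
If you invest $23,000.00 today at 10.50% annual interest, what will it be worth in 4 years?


Future value formula: FV = PV × (1 + r)^t
FV = $23,000.00 × (1 + 0.105)^4
FV = $23,000.00 × 1.490902
FV = $34,290.75

FV = PV × (1 + r)^t = $34,290.75


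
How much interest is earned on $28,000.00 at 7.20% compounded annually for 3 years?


Compound interest earned = final amount − principal.
A = P(1 + r/n)^(nt) = $28,000.00 × (1 + 0.072/1)^(1 × 3) = $34,493.91
Interest = A − P = $34,493.91 − $28,000.00 = $6,493.91

Interest = A - P = $6,493.91


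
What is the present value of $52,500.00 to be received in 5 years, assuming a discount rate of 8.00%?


Present value formula: PV = FV / (1 + r)^t
PV = $52,500.00 / (1 + 0.08)^5
PV = $52,500.00 / 1.469328
PV = $35,730.62

PV = FV / (1 + r)^t = $35,730.62


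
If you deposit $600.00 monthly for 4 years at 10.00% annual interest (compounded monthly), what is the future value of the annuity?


Future value of an ordinary annuity: FV = PMT × ((1 + r)^n − 1) / r
Monthly rate r = 0.1/12 ≈ 0.00833333, n = 48
FV = $600.00 × ((1 + 0.1/12)^48 − 1) / (0.1/12)
FV = $600.00 × 58.722492
FV = $35,233.50

FV = PMT × ((1+r)^n - 1)/r = $35,233.50


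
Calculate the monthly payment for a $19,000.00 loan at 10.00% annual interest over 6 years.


Loan payment formula: PMT = PV × r / (1 − (1 + r)^(−n))
Monthly rate r = 0.1/12 ≈ 0.00833333, n = 72 months
Denominator: 1 − (1 + 0.1/12)^(−72) = 0.449822
PMT = $19,000.00 × (0.1/12) / 0.449822
PMT = $351.99 per month

PMT = PV × r / (1-(1+r)^(-n)) = $351.99/month


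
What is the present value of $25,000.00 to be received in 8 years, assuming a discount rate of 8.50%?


Present value formula: PV = FV / (1 + r)^t
PV = $25,000.00 / (1 + 0.085)^8
PV = $25,000.00 / 1.920604
PV = $13,016.74

PV = FV / (1 + r)^t = $13,016.74


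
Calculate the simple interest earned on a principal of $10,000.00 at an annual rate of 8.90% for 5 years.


Simple interest formula: I = P × r × t
I = $10,000.00 × 0.089 × 5
I = $4,450.00

I = P × r × t = $4,450.00


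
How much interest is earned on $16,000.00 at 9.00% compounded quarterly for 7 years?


Compound interest earned = final amount − principal.
A = P(1 + r/n)^(nt) = $16,000.00 × (1 + 0.09/4)^(4 × 7) = $29,832.72
Interest = A − P = $29,832.72 − $16,000.00 = $13,832.72

Interest = A - P = $13,832.72


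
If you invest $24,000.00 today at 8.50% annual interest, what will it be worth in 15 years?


Future value formula: FV = PV × (1 + r)^t
FV = $24,000.00 × (1 + 0.085)^15
FV = $24,000.00 × 3.399743
FV = $81,593.83

FV = PV × (1 + r)^t = $81,593.83


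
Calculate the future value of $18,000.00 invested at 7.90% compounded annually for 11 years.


Compound interest formula: A = P(1 + r/n)^(nt)
A = $18,000.00 × (1 + 0.079/1)^(1 × 11)
Growth factor: (1 + 0.079/1)^11 = 2.3080005
A = $18,000.00 × 2.3080005
A = $41,544.01

A = P(1 + r/n)^(nt) = $41,544.01


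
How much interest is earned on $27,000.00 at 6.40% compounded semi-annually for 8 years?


Compound interest earned = final amount − principal.
A = P(1 + r/n)^(nt) = $27,000.00 × (1 + 0.064/2)^(2 × 8) = $44,692.94
Interest = A − P = $44,692.94 − $27,000.00 = $17,692.94

Interest = A - P = $17,692.94


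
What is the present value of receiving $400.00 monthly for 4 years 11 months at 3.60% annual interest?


Present value of an ordinary annuity: PV = PMT × (1 − (1 + r)^(−n)) / r
Monthly rate r = 0.036/12 = 0.003, n = 59
PV = $400.00 × (1 − (1 + 0.036/12)^(−59)) / (0.036/12)
PV = $400.00 × 53.999400
PV = $21,599.76

PV = PMT × (1-(1+r)^(-n))/r = $21,599.76


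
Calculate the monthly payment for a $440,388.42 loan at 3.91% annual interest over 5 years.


Loan payment formula: PMT = PV × r / (1 − (1 + r)^(−n))
Monthly rate r = 0.0391/12 ≈ 0.00325833, n = 60 months
Denominator: 1 − (1 + 0.0391/12)^(−60) = 0.1773152
PMT = $440,388.42 × (0.0391/12) / 0.1773152
PMT = $8,092.55 per month

PMT = PV × r / (1-(1+r)^(-n)) = $8,092.55/month


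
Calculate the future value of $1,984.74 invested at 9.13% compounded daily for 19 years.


Compound interest formula: A = P(1 + r/n)^(nt)
A = $1,984.74 × (1 + 0.0913/365)^(365 × 19)
Growth factor: (1 + 0.0913/365)^6935 = 5.665998
A = $1,984.74 × 5.665998
A = $11,245.53

A = P(1 + r/n)^(nt) = $11,245.53


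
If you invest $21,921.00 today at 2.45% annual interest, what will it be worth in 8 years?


Future value formula: FV = PV × (1 + r)^t
FV = $21,921.00 × (1 + 0.0245)^8
FV = $21,921.00 × 1.2136563
FV = $26,604.56

FV = PV × (1 + r)^t = $26,604.56


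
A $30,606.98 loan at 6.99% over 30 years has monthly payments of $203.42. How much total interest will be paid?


Total paid over the life of the loan = PMT × n.
Total paid = $203.42 × 360 = $73,231.20
Total interest = total paid − principal = $73,231.20 − $30,606.98 = $42,624.22

Total interest = (PMT × n) - PV = $42,624.22


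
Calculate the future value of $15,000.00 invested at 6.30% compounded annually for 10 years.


Compound interest formula: A = P(1 + r/n)^(nt)
A = $15,000.00 × (1 + 0.063/1)^(1 × 10)
Growth factor: (1 + 0.063/1)^10 = 1.8421825
A = $15,000.00 × 1.8421825
A = $27,632.74

A = P(1 + r/n)^(nt) = $27,632.74


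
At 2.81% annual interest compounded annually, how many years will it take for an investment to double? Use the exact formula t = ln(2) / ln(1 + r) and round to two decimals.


Doubling condition: (1 + r)^t = 2
Take ln of both sides: t × ln(1 + r) = ln(2)
t = ln(2) / ln(1 + r)
t = 0.693147 / 0.027712
t = 25.01

t = ln(2) / ln(1 + r) = 25.01 years


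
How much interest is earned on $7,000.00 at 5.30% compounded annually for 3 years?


Compound interest earned = final amount − principal.
A = P(1 + r/n)^(nt) = $7,000.00 × (1 + 0.053/1)^(1 × 3) = $8,173.03
Interest = A − P = $8,173.03 − $7,000.00 = $1,173.03

Interest = A - P = $1,173.03


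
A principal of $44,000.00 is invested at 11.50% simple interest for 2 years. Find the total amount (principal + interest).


Total amount formula: A = P(1 + rt) = P + P·r·t
Interest: I = P × r × t = $44,000.00 × 0.115 × 2 = $10,120.00
A = P + I = $44,000.00 + $10,120.00 = $54,120.00

A = P + I = P(1 + rt) = $54,120.00


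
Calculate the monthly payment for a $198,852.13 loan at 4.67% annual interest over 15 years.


Loan payment formula: PMT = PV × r / (1 − (1 + r)^(−n))
Monthly rate r = 0.0467/12 ≈ 0.00389167, n = 180 months
Denominator: 1 − (1 + 0.0467/12)^(−180) = 0.502988
PMT = $198,852.13 × (0.0467/12) / 0.502988
PMT = $1,538.54 per month

PMT = PV × r / (1-(1+r)^(-n)) = $1,538.54/month


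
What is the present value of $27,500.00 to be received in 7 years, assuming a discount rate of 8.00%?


Present value formula: PV = FV / (1 + r)^t
PV = $27,500.00 / (1 + 0.08)^7
PV = $27,500.00 / 1.713824
PV = $16,045.99

PV = FV / (1 + r)^t = $16,045.99


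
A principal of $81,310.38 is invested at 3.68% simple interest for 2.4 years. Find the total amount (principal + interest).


Total amount formula: A = P(1 + rt) = P + P·r·t
Interest: I = P × r × t = $81,310.38 × 0.0368 × 2.4 = $7,181.33
A = P + I = $81,310.38 + $7,181.33 = $88,491.71

A = P + I = P(1 + rt) = $88,491.71


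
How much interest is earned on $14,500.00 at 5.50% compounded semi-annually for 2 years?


Compound interest earned = final amount − principal.
A = P(1 + r/n)^(nt) = $14,500.00 × (1 + 0.055/2)^(2 × 2) = $16,162.01
Interest = A − P = $16,162.01 − $14,500.00 = $1,662.01

Interest = A - P = $1,662.01


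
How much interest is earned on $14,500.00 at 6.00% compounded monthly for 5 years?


Compound interest earned = final amount − principal.
A = P(1 + r/n)^(nt) = $14,500.00 × (1 + 0.06/12)^(12 × 5) = $19,558.33
Interest = A − P = $19,558.33 − $14,500.00 = $5,058.33

Interest = A - P = $5,058.33


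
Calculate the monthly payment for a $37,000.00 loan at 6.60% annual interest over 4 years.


Loan payment formula: PMT = PV × r / (1 − (1 + r)^(−n))
Monthly rate r = 0.066/12 = 0.0055, n = 48 months
Denominator: 1 − (1 + 0.066/12)^(−48) = 0.231471
PMT = $37,000.00 × (0.066/12) / 0.231471
PMT = $879.16 per month

PMT = PV × r / (1-(1+r)^(-n)) = $879.16/month


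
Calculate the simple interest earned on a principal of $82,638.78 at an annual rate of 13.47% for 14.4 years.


Simple interest formula: I = P × r × t
I = $82,638.78 × 0.1347 × 14.4
I = $160,292.79

I = P × r × t = $160,292.79


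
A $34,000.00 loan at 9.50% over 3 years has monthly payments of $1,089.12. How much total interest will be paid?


Total paid over the life of the loan = PMT × n.
Total paid = $1,089.12 × 36 = $39,208.32
Total interest = total paid − principal = $39,208.32 − $34,000.00 = $5,208.32

Total interest = (PMT × n) - PV = $5,208.32


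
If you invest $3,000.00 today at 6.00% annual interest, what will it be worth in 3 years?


Future value formula: FV = PV × (1 + r)^t
FV = $3,000.00 × (1 + 0.06)^3
FV = $3,000.00 × 1.191016
FV = $3,573.05

FV = PV × (1 + r)^t = $3,573.05


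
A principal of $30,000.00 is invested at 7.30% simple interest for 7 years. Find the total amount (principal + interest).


Total amount formula: A = P(1 + rt) = P + P·r·t
Interest: I = P × r × t = $30,000.00 × 0.073 × 7 = $15,330.00
A = P + I = $30,000.00 + $15,330.00 = $45,330.00

A = P + I = P(1 + rt) = $45,330.00


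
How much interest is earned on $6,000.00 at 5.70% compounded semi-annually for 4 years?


Compound interest earned = final amount − principal.
A = P(1 + r/n)^(nt) = $6,000.00 × (1 + 0.057/2)^(2 × 4) = $7,512.52
Interest = A − P = $7,512.52 − $6,000.00 = $1,512.52

Interest = A - P = $1,512.52


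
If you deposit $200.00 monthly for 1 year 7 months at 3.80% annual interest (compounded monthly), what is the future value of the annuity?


Future value of an ordinary annuity: FV = PMT × ((1 + r)^n − 1) / r
Monthly rate r = 0.038/12 ≈ 0.00316667, n = 19
FV = $200.00 × ((1 + 0.038/12)^19 − 1) / (0.038/12)
FV = $200.00 × 19.551341
FV = $3,910.27

FV = PMT × ((1+r)^n - 1)/r = $3,910.27


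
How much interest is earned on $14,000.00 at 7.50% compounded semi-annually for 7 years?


Compound interest earned = final amount − principal.
A = P(1 + r/n)^(nt) = $14,000.00 × (1 + 0.075/2)^(2 × 7) = $23,440.21
Interest = A − P = $23,440.21 − $14,000.00 = $9,440.21

Interest = A - P = $9,440.21


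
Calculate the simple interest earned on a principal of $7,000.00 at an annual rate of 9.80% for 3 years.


Simple interest formula: I = P × r × t
I = $7,000.00 × 0.098 × 3
I = $2,058.00

I = P × r × t = $2,058.00


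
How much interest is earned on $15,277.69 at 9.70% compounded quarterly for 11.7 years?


Compound interest earned = final amount − principal.
A = P(1 + r/n)^(nt) = $15,277.69 × (1 + 0.097/4)^(4 × 11.7) = $46,887.51
Interest = A − P = $46,887.51 − $15,277.69 = $31,609.82

Interest = A - P = $31,609.82


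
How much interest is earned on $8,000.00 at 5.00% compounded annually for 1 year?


Compound interest earned = final amount − principal.
A = P(1 + r/n)^(nt) = $8,000.00 × (1 + 0.05/1)^(1 × 1) = $8,400.00
Interest = A − P = $8,400.00 − $8,000.00 = $400.00

Interest = A - P = $400.00


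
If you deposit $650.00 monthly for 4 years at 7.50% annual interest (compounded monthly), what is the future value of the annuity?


Future value of an ordinary annuity: FV = PMT × ((1 + r)^n − 1) / r
Monthly rate r = 0.075/12 = 0.00625, n = 48
FV = $650.00 × ((1 + 0.075/12)^48 − 1) / (0.075/12)
FV = $650.00 × 55.775864
FV = $36,254.31

FV = PMT × ((1+r)^n - 1)/r = $36,254.31


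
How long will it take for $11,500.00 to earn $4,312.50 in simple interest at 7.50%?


Rearrange the simple interest formula for t:
I = P × r × t  ⇒  t = I / (P × r)
t = $4,312.50 / ($11,500.00 × 0.075)
t = 5

t = I/(P×r) = 5 years


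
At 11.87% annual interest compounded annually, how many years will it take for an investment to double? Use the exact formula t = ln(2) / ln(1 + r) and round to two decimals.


Doubling condition: (1 + r)^t = 2
Take ln of both sides: t × ln(1 + r) = ln(2)
t = ln(2) / ln(1 + r)
t = 0.693147 / 0.112167
t = 6.18

t = ln(2) / ln(1 + r) = 6.18 years


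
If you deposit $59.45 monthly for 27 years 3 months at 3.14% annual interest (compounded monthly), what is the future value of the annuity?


Future value of an ordinary annuity: FV = PMT × ((1 + r)^n − 1) / r
Monthly rate r = 0.0314/12 ≈ 0.00261667, n = 327
FV = $59.45 × ((1 + 0.0314/12)^327 − 1) / (0.0314/12)
FV = $59.45 × 516.028780
FV = $30,677.91

FV = PMT × ((1+r)^n - 1)/r = $30,677.91


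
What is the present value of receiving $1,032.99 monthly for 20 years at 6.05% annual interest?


Present value of an ordinary annuity: PV = PMT × (1 − (1 + r)^(−n)) / r
Monthly rate r = 0.0605/12 ≈ 0.00504167, n = 240
PV = $1,032.99 × (1 − (1 + 0.0605/12)^(−240)) / (0.0605/12)
PV = $1,032.99 × 139.020461
PV = $143,606.75

PV = PMT × (1-(1+r)^(-n))/r = $143,606.75


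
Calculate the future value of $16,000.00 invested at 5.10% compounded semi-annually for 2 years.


Compound interest formula: A = P(1 + r/n)^(nt)
A = $16,000.00 × (1 + 0.051/2)^(2 × 2)
Growth factor: (1 + 0.051/2)^4 = 1.105968
A = $16,000.00 × 1.105968
A = $17,695.49

A = P(1 + r/n)^(nt) = $17,695.49


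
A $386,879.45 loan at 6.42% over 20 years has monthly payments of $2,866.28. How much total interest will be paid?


Total paid over the life of the loan = PMT × n.
Total paid = $2,866.28 × 240 = $687,907.20
Total interest = total paid − principal = $687,907.20 − $386,879.45 = $301,027.75

Total interest = (PMT × n) - PV = $301,027.75


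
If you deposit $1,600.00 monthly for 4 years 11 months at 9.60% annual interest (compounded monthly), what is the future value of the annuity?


Future value of an ordinary annuity: FV = PMT × ((1 + r)^n − 1) / r
Monthly rate r = 0.096/12 = 0.008, n = 59
FV = $1,600.00 × ((1 + 0.096/12)^59 − 1) / (0.096/12)
FV = $1,600.00 × 75.023677
FV = $120,037.88

FV = PMT × ((1+r)^n - 1)/r = $120,037.88


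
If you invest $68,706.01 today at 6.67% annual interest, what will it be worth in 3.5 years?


Future value formula: FV = PV × (1 + r)^t
FV = $68,706.01 × (1 + 0.0667)^3.5
FV = $68,706.01 × 1.2535684
FV = $86,127.68

FV = PV × (1 + r)^t = $86,127.68


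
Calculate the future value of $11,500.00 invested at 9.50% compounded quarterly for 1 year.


Compound interest formula: A = P(1 + r/n)^(nt)
A = $11,500.00 × (1 + 0.095/4)^(4 × 1)
Growth factor: (1 + 0.095/4)^4 = 1.098438
A = $11,500.00 × 1.098438
A = $12,632.04

A = P(1 + r/n)^(nt) = $12,632.04


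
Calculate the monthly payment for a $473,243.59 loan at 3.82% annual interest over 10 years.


Loan payment formula: PMT = PV × r / (1 − (1 + r)^(−n))
Monthly rate r = 0.0382/12 ≈ 0.00318333, n = 120 months
Denominator: 1 − (1 + 0.0382/12)^(−120) = 0.317091
PMT = $473,243.59 × (0.0382/12) / 0.317091
PMT = $4,750.98 per month

PMT = PV × r / (1-(1+r)^(-n)) = $4,750.98/month


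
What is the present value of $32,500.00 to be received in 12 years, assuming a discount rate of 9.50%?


Present value formula: PV = FV / (1 + r)^t
PV = $32,500.00 / (1 + 0.095)^12
PV = $32,500.00 / 2.971457
PV = $10,937.40

PV = FV / (1 + r)^t = $10,937.40


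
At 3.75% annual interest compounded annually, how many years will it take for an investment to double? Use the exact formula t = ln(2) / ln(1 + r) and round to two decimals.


Doubling condition: (1 + r)^t = 2
Take ln of both sides: t × ln(1 + r) = ln(2)
t = ln(2) / ln(1 + r)
t = 0.693147 / 0.036814
t = 18.83

t = ln(2) / ln(1 + r) = 18.83 years


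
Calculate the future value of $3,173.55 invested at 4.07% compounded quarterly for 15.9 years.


Compound interest formula: A = P(1 + r/n)^(nt)
A = $3,173.55 × (1 + 0.0407/4)^(4 × 15.9)
Growth factor: (1 + 0.0407/4)^63.6 = 1.903815
A = $3,173.55 × 1.903815
A = $6,041.85

A = P(1 + r/n)^(nt) = $6,041.85


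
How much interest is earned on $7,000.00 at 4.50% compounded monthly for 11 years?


Compound interest earned = final amount − principal.
A = P(1 + r/n)^(nt) = $7,000.00 × (1 + 0.045/12)^(12 × 11) = $11,472.86
Interest = A − P = $11,472.86 − $7,000.00 = $4,472.86

Interest = A - P = $4,472.86


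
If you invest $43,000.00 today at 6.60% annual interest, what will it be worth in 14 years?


Future value formula: FV = PV × (1 + r)^t
FV = $43,000.00 × (1 + 0.066)^14
FV = $43,000.00 × 2.4468135
FV = $105,212.98

FV = PV × (1 + r)^t = $105,212.98


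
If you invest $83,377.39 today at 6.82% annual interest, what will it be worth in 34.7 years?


Future value formula: FV = PV × (1 + r)^t
FV = $83,377.39 × (1 + 0.0682)^34.7
FV = $83,377.39 × 9.86834457
FV = $822,796.81

FV = PV × (1 + r)^t = $822,796.81


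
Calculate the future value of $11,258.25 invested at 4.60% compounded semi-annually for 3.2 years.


Compound interest formula: A = P(1 + r/n)^(nt)
A = $11,258.25 × (1 + 0.046/2)^(2 × 3.2)
Growth factor: (1 + 0.046/2)^6.4 = 1.156656
A = $11,258.25 × 1.156656
A = $13,021.92

A = P(1 + r/n)^(nt) = $13,021.92


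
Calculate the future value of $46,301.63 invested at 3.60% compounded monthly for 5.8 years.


Compound interest formula: A = P(1 + r/n)^(nt)
A = $46,301.63 × (1 + 0.036/12)^(12 × 5.8)
Growth factor: (1 + 0.036/12)^69.6 = 1.2318134
A = $46,301.63 × 1.2318134
A = $57,034.97

A = P(1 + r/n)^(nt) = $57,034.97


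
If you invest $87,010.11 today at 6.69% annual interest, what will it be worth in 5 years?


Future value formula: FV = PV × (1 + r)^t
FV = $87,010.11 × (1 + 0.0669)^5
FV = $87,010.11 × 1.3823518
FV = $120,278.58

FV = PV × (1 + r)^t = $120,278.58


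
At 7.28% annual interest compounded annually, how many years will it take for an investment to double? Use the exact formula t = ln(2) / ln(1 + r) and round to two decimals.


Doubling condition: (1 + r)^t = 2
Take ln of both sides: t × ln(1 + r) = ln(2)
t = ln(2) / ln(1 + r)
t = 0.693147 / 0.070272
t = 9.86

t = ln(2) / ln(1 + r) = 9.86 years


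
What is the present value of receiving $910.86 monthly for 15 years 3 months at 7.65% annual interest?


Present value of an ordinary annuity: PV = PMT × (1 − (1 + r)^(−n)) / r
Monthly rate r = 0.0765/12 = 0.006375, n = 183
PV = $910.86 × (1 − (1 + 0.0765/12)^(−183)) / (0.0765/12)
PV = $910.86 × 107.831925
PV = $98,219.79

PV = PMT × (1-(1+r)^(-n))/r = $98,219.79


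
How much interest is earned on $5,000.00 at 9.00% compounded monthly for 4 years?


Compound interest earned = final amount − principal.
A = P(1 + r/n)^(nt) = $5,000.00 × (1 + 0.09/12)^(12 × 4) = $7,157.03
Interest = A − P = $7,157.03 − $5,000.00 = $2,157.03

Interest = A - P = $2,157.03


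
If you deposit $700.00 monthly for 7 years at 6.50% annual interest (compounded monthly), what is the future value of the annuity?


Future value of an ordinary annuity: FV = PMT × ((1 + r)^n − 1) / r
Monthly rate r = 0.065/12 ≈ 0.00541667, n = 84
FV = $700.00 × ((1 + 0.065/12)^84 − 1) / (0.065/12)
FV = $700.00 × 106.013400
FV = $74,209.38

FV = PMT × ((1+r)^n - 1)/r = $74,209.38


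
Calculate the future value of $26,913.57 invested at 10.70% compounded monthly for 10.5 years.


Compound interest formula: A = P(1 + r/n)^(nt)
A = $26,913.57 × (1 + 0.107/12)^(12 × 10.5)
Growth factor: (1 + 0.107/12)^126 = 3.0603235
A = $26,913.57 × 3.0603235
A = $82,364.23

A = P(1 + r/n)^(nt) = $82,364.23


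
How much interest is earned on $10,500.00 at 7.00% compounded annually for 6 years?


Compound interest earned = final amount − principal.
A = P(1 + r/n)^(nt) = $10,500.00 × (1 + 0.07/1)^(1 × 6) = $15,757.67
Interest = A − P = $15,757.67 − $10,500.00 = $5,257.67

Interest = A - P = $5,257.67


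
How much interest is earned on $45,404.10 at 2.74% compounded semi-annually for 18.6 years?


Compound interest earned = final amount − principal.
A = P(1 + r/n)^(nt) = $45,404.10 × (1 + 0.0274/2)^(2 × 18.6) = $75,322.80
Interest = A − P = $75,322.80 − $45,404.10 = $29,918.70

Interest = A - P = $29,918.70


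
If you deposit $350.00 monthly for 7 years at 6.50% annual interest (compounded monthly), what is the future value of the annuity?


Future value of an ordinary annuity: FV = PMT × ((1 + r)^n − 1) / r
Monthly rate r = 0.065/12 ≈ 0.00541667, n = 84
FV = $350.00 × ((1 + 0.065/12)^84 − 1) / (0.065/12)
FV = $350.00 × 106.013400
FV = $37,104.69

FV = PMT × ((1+r)^n - 1)/r = $37,104.69


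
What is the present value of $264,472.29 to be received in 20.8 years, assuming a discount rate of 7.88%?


Present value formula: PV = FV / (1 + r)^t
PV = $264,472.29 / (1 + 0.0788)^20.8
PV = $264,472.29 / 4.8436361
PV = $54,602.01

PV = FV / (1 + r)^t = $54,602.01


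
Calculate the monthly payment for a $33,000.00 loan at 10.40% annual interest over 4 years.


Loan payment formula: PMT = PV × r / (1 − (1 + r)^(−n))
Monthly rate r = 0.104/12 ≈ 0.00866667, n = 48 months
Denominator: 1 − (1 + 0.104/12)^(−48) = 0.339136
PMT = $33,000.00 × (0.104/12) / 0.339136
PMT = $843.32 per month

PMT = PV × r / (1-(1+r)^(-n)) = $843.32/month


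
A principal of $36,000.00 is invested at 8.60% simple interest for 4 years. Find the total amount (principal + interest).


Total amount formula: A = P(1 + rt) = P + P·r·t
Interest: I = P × r × t = $36,000.00 × 0.086 × 4 = $12,384.00
A = P + I = $36,000.00 + $12,384.00 = $48,384.00

A = P + I = P(1 + rt) = $48,384.00


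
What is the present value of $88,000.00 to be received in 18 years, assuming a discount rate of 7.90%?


Present value formula: PV = FV / (1 + r)^t
PV = $88,000.00 / (1 + 0.079)^18
PV = $88,000.00 / 3.92994076
PV = $22,392.20

PV = FV / (1 + r)^t = $22,392.20


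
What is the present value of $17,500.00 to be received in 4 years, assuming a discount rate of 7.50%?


Present value formula: PV = FV / (1 + r)^t
PV = $17,500.00 / (1 + 0.075)^4
PV = $17,500.00 / 1.335469
PV = $13,104.01

PV = FV / (1 + r)^t = $13,104.01


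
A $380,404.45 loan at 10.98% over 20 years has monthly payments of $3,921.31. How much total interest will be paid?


Total paid over the life of the loan = PMT × n.
Total paid = $3,921.31 × 240 = $941,114.40
Total interest = total paid − principal = $941,114.40 − $380,404.45 = $560,709.95

Total interest = (PMT × n) - PV = $560,709.95


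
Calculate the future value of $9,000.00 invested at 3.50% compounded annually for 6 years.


Compound interest formula: A = P(1 + r/n)^(nt)
A = $9,000.00 × (1 + 0.035/1)^(1 × 6)
Growth factor: (1 + 0.035/1)^6 = 1.2292553
A = $9,000.00 × 1.2292553
A = $11,063.30

A = P(1 + r/n)^(nt) = $11,063.30


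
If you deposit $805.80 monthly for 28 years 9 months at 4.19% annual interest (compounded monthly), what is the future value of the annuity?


Future value of an ordinary annuity: FV = PMT × ((1 + r)^n − 1) / r
Monthly rate r = 0.0419/12 ≈ 0.00349167, n = 345
FV = $805.80 × ((1 + 0.0419/12)^345 − 1) / (0.0419/12)
FV = $805.80 × 666.878328
FV = $537,370.56

FV = PMT × ((1+r)^n - 1)/r = $537,370.56


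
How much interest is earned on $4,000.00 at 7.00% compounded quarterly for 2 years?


Compound interest earned = final amount − principal.
A = P(1 + r/n)^(nt) = $4,000.00 × (1 + 0.07/4)^(4 × 2) = $4,595.53
Interest = A − P = $4,595.53 − $4,000.00 = $595.53

Interest = A - P = $595.53


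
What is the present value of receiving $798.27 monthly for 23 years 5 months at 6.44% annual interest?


Present value of an ordinary annuity: PV = PMT × (1 − (1 + r)^(−n)) / r
Monthly rate r = 0.0644/12 ≈ 0.00536667, n = 281
PV = $798.27 × (1 − (1 + 0.0644/12)^(−281)) / (0.0644/12)
PV = $798.27 × 144.924381
PV = $115,688.79

PV = PMT × (1-(1+r)^(-n))/r = $115,688.79


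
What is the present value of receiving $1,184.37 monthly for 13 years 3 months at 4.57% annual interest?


Present value of an ordinary annuity: PV = PMT × (1 − (1 + r)^(−n)) / r
Monthly rate r = 0.0457/12 ≈ 0.00380833, n = 159
PV = $1,184.37 × (1 − (1 + 0.0457/12)^(−159)) / (0.0457/12)
PV = $1,184.37 × 119.103050
PV = $141,062.08

PV = PMT × (1-(1+r)^(-n))/r = $141,062.08


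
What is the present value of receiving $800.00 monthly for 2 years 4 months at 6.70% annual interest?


Present value of an ordinary annuity: PV = PMT × (1 − (1 + r)^(−n)) / r
Monthly rate r = 0.067/12 ≈ 0.00558333, n = 28
PV = $800.00 × (1 − (1 + 0.067/12)^(−28)) / (0.067/12)
PV = $800.00 × 25.854445
PV = $20,683.56

PV = PMT × (1-(1+r)^(-n))/r = $20,683.56


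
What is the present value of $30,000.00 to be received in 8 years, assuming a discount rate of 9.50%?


Present value formula: PV = FV / (1 + r)^t
PV = $30,000.00 / (1 + 0.095)^8
PV = $30,000.00 / 2.066869
PV = $14,514.71

PV = FV / (1 + r)^t = $14,514.71


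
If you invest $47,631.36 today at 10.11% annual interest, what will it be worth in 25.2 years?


Future value formula: FV = PV × (1 + r)^t
FV = $47,631.36 × (1 + 0.1011)^25.2
FV = $47,631.36 × 11.324901
FV = $539,420.44

FV = PV × (1 + r)^t = $539,420.44


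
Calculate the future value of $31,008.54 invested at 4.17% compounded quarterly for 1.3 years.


Compound interest formula: A = P(1 + r/n)^(nt)
A = $31,008.54 × (1 + 0.0417/4)^(4 × 1.3)
Growth factor: (1 + 0.0417/4)^5.2 = 1.0554101
A = $31,008.54 × 1.0554101
A = $32,726.73

A = P(1 + r/n)^(nt) = $32,726.73


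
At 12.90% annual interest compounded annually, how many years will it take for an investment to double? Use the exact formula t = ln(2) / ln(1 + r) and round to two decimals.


Doubling condition: (1 + r)^t = 2
Take ln of both sides: t × ln(1 + r) = ln(2)
t = ln(2) / ln(1 + r)
t = 0.693147 / 0.121332
t = 5.71

t = ln(2) / ln(1 + r) = 5.71 years


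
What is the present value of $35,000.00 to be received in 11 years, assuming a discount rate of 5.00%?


Present value formula: PV = FV / (1 + r)^t
PV = $35,000.00 / (1 + 0.05)^11
PV = $35,000.00 / 1.710339
PV = $20,463.78

PV = FV / (1 + r)^t = $20,463.78


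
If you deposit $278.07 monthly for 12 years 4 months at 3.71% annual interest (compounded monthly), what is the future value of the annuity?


Future value of an ordinary annuity: FV = PMT × ((1 + r)^n − 1) / r
Monthly rate r = 0.0371/12 ≈ 0.00309167, n = 148
FV = $278.07 × ((1 + 0.0371/12)^148 − 1) / (0.0371/12)
FV = $278.07 × 187.312902
FV = $52,086.10

FV = PMT × ((1+r)^n - 1)/r = $52,086.10


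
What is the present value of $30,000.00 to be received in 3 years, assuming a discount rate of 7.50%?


Present value formula: PV = FV / (1 + r)^t
PV = $30,000.00 / (1 + 0.075)^3
PV = $30,000.00 / 1.2422969
PV = $24,148.82

PV = FV / (1 + r)^t = $24,148.82


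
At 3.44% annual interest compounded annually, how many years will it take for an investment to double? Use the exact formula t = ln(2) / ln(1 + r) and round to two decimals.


Doubling condition: (1 + r)^t = 2
Take ln of both sides: t × ln(1 + r) = ln(2)
t = ln(2) / ln(1 + r)
t = 0.693147 / 0.033822
t = 20.49

t = ln(2) / ln(1 + r) = 20.49 years


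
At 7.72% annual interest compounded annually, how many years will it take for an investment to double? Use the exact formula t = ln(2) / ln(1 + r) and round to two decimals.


Doubling condition: (1 + r)^t = 2
Take ln of both sides: t × ln(1 + r) = ln(2)
t = ln(2) / ln(1 + r)
t = 0.693147 / 0.074365
t = 9.32

t = ln(2) / ln(1 + r) = 9.32 years


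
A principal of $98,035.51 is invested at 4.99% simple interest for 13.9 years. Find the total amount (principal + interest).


Total amount formula: A = P(1 + rt) = P + P·r·t
Interest: I = P × r × t = $98,035.51 × 0.0499 × 13.9 = $67,998.41
A = P + I = $98,035.51 + $67,998.41 = $166,033.92

A = P + I = P(1 + rt) = $166,033.92


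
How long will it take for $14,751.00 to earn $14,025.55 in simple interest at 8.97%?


Rearrange the simple interest formula for t:
I = P × r × t  ⇒  t = I / (P × r)
t = $14,025.55 / ($14,751.00 × 0.0897)
t = 10.6

t = I/(P×r) = 10.6 years


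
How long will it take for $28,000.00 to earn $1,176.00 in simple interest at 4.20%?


Rearrange the simple interest formula for t:
I = P × r × t  ⇒  t = I / (P × r)
t = $1,176.00 / ($28,000.00 × 0.042)
t = 1

t = I/(P×r) = 1 year


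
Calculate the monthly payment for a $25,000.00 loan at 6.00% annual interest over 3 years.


Loan payment formula: PMT = PV × r / (1 − (1 + r)^(−n))
Monthly rate r = 0.06/12 = 0.005, n = 36 months
Denominator: 1 − (1 + 0.06/12)^(−36) = 0.164355
PMT = $25,000.00 × (0.06/12) / 0.164355
PMT = $760.55 per month

PMT = PV × r / (1-(1+r)^(-n)) = $760.55/month


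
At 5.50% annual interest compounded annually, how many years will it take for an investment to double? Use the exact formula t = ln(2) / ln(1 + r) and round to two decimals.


Doubling condition: (1 + r)^t = 2
Take ln of both sides: t × ln(1 + r) = ln(2)
t = ln(2) / ln(1 + r)
t = 0.693147 / 0.053541
t = 12.95

t = ln(2) / ln(1 + r) = 12.95 years


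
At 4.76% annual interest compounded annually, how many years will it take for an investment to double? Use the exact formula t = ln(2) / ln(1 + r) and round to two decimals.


Doubling condition: (1 + r)^t = 2
Take ln of both sides: t × ln(1 + r) = ln(2)
t = ln(2) / ln(1 + r)
t = 0.693147 / 0.046502
t = 14.91

t = ln(2) / ln(1 + r) = 14.91 years


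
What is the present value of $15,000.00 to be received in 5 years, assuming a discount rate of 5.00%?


Present value formula: PV = FV / (1 + r)^t
PV = $15,000.00 / (1 + 0.05)^5
PV = $15,000.00 / 1.276282
PV = $11,752.89

PV = FV / (1 + r)^t = $11,752.89


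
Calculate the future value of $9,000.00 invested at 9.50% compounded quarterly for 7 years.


Compound interest formula: A = P(1 + r/n)^(nt)
A = $9,000.00 × (1 + 0.095/4)^(4 × 7)
Growth factor: (1 + 0.095/4)^28 = 1.9294326
A = $9,000.00 × 1.9294326
A = $17,364.89

A = P(1 + r/n)^(nt) = $17,364.89


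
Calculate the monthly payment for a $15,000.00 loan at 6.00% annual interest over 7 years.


Loan payment formula: PMT = PV × r / (1 − (1 + r)^(−n))
Monthly rate r = 0.06/12 = 0.005, n = 84 months
Denominator: 1 − (1 + 0.06/12)^(−84) = 0.342265
PMT = $15,000.00 × (0.06/12) / 0.342265
PMT = $219.13 per month

PMT = PV × r / (1-(1+r)^(-n)) = $219.13/month


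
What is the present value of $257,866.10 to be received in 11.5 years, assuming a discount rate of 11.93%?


Present value formula: PV = FV / (1 + r)^t
PV = $257,866.10 / (1 + 0.1193)^11.5
PV = $257,866.10 / 3.6549782
PV = $70,552.02

PV = FV / (1 + r)^t = $70,552.02


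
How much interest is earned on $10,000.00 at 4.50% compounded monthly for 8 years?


Compound interest earned = final amount − principal.
A = P(1 + r/n)^(nt) = $10,000.00 × (1 + 0.045/12)^(12 × 8) = $14,323.65
Interest = A − P = $14,323.65 − $10,000.00 = $4,323.65

Interest = A - P = $4,323.65


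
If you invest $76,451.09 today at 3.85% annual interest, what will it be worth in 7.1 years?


Future value formula: FV = PV × (1 + r)^t
FV = $76,451.09 × (1 + 0.0385)^7.1
FV = $76,451.09 × 1.30763386
FV = $99,970.03

FV = PV × (1 + r)^t = $99,970.03


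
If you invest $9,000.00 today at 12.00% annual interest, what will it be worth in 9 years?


Future value formula: FV = PV × (1 + r)^t
FV = $9,000.00 × (1 + 0.12)^9
FV = $9,000.00 × 2.773079
FV = $24,957.71

FV = PV × (1 + r)^t = $24,957.71


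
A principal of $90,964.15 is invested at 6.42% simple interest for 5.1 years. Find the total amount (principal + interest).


Total amount formula: A = P(1 + rt) = P + P·r·t
Interest: I = P × r × t = $90,964.15 × 0.0642 × 5.1 = $29,783.48
A = P + I = $90,964.15 + $29,783.48 = $120,747.63

A = P + I = P(1 + rt) = $120,747.63


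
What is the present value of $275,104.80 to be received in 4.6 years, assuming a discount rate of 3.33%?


Present value formula: PV = FV / (1 + r)^t
PV = $275,104.80 / (1 + 0.0333)^4.6
PV = $275,104.80 / 1.16263013
PV = $236,622.80

PV = FV / (1 + r)^t = $236,622.80


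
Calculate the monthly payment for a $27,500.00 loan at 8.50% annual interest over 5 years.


Loan payment formula: PMT = PV × r / (1 − (1 + r)^(−n))
Monthly rate r = 0.085/12 ≈ 0.00708333, n = 60 months
Denominator: 1 − (1 + 0.085/12)^(−60) = 0.345250
PMT = $27,500.00 × (0.085/12) / 0.345250
PMT = $564.20 per month

PMT = PV × r / (1-(1+r)^(-n)) = $564.20/month


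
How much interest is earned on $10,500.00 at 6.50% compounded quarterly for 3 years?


Compound interest earned = final amount − principal.
A = P(1 + r/n)^(nt) = $10,500.00 × (1 + 0.065/4)^(4 × 3) = $12,740.78
Interest = A − P = $12,740.78 − $10,500.00 = $2,240.78

Interest = A - P = $2,240.78


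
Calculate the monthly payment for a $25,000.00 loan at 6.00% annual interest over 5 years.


Loan payment formula: PMT = PV × r / (1 − (1 + r)^(−n))
Monthly rate r = 0.06/12 = 0.005, n = 60 months
Denominator: 1 − (1 + 0.06/12)^(−60) = 0.258628
PMT = $25,000.00 × (0.06/12) / 0.258628
PMT = $483.32 per month

PMT = PV × r / (1-(1+r)^(-n)) = $483.32/month


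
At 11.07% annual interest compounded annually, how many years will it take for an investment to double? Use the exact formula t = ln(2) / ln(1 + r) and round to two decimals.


Doubling condition: (1 + r)^t = 2
Take ln of both sides: t × ln(1 + r) = ln(2)
t = ln(2) / ln(1 + r)
t = 0.693147 / 0.104990
t = 6.60

t = ln(2) / ln(1 + r) = 6.60 years


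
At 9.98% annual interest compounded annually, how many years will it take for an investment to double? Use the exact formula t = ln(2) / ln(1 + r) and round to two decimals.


Doubling condition: (1 + r)^t = 2
Take ln of both sides: t × ln(1 + r) = ln(2)
t = ln(2) / ln(1 + r)
t = 0.693147 / 0.095128
t = 7.29

t = ln(2) / ln(1 + r) = 7.29 years


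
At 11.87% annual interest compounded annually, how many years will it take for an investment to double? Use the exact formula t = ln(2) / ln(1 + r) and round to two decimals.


Doubling condition: (1 + r)^t = 2
Take ln of both sides: t × ln(1 + r) = ln(2)
t = ln(2) / ln(1 + r)
t = 0.693147 / 0.112167
t = 6.18

t = ln(2) / ln(1 + r) = 6.18 years


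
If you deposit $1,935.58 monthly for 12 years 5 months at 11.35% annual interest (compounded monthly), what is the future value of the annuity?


Future value of an ordinary annuity: FV = PMT × ((1 + r)^n − 1) / r
Monthly rate r = 0.1135/12 ≈ 0.00945833, n = 149
FV = $1,935.58 × ((1 + 0.1135/12)^149 − 1) / (0.1135/12)
FV = $1,935.58 × 324.162419
FV = $627,442.29

FV = PMT × ((1+r)^n - 1)/r = $627,442.29


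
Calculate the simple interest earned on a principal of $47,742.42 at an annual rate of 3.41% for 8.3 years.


Simple interest formula: I = P × r × t
I = $47,742.42 × 0.0341 × 8.3
I = $13,512.54

I = P × r × t = $13,512.54


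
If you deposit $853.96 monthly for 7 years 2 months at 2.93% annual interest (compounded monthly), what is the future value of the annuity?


Future value of an ordinary annuity: FV = PMT × ((1 + r)^n − 1) / r
Monthly rate r = 0.0293/12 ≈ 0.00244167, n = 86
FV = $853.96 × ((1 + 0.0293/12)^86 − 1) / (0.0293/12)
FV = $853.96 × 95.566607
FV = $81,610.06

FV = PMT × ((1+r)^n - 1)/r = $81,610.06


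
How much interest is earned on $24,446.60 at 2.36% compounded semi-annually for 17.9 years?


Compound interest earned = final amount − principal.
A = P(1 + r/n)^(nt) = $24,446.60 × (1 + 0.0236/2)^(2 × 17.9) = $37,205.56
Interest = A − P = $37,205.56 − $24,446.60 = $12,758.96

Interest = A - P = $12,758.96


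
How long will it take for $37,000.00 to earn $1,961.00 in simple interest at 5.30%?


Rearrange the simple interest formula for t:
I = P × r × t  ⇒  t = I / (P × r)
t = $1,961.00 / ($37,000.00 × 0.053)
t = 1

t = I/(P×r) = 1 year


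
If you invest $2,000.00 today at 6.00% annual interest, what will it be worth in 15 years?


Future value formula: FV = PV × (1 + r)^t
FV = $2,000.00 × (1 + 0.06)^15
FV = $2,000.00 × 2.396558
FV = $4,793.12

FV = PV × (1 + r)^t = $4,793.12


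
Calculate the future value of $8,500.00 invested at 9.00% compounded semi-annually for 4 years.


Compound interest formula: A = P(1 + r/n)^(nt)
A = $8,500.00 × (1 + 0.09/2)^(2 × 4)
Growth factor: (1 + 0.09/2)^8 = 1.422101
A = $8,500.00 × 1.422101
A = $12,087.86

A = P(1 + r/n)^(nt) = $12,087.86


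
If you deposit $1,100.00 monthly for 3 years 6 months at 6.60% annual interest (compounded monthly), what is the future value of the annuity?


Future value of an ordinary annuity: FV = PMT × ((1 + r)^n − 1) / r
Monthly rate r = 0.066/12 = 0.0055, n = 42
FV = $1,100.00 × ((1 + 0.066/12)^42 − 1) / (0.066/12)
FV = $1,100.00 × 47.102198
FV = $51,812.42

FV = PMT × ((1+r)^n - 1)/r = $51,812.42


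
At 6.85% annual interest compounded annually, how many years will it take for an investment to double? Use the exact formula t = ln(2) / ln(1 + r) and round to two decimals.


Doubling condition: (1 + r)^t = 2
Take ln of both sides: t × ln(1 + r) = ln(2)
t = ln(2) / ln(1 + r)
t = 0.693147 / 0.066256
t = 10.46

t = ln(2) / ln(1 + r) = 10.46 years


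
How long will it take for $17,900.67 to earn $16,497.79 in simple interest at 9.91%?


Rearrange the simple interest formula for t:
I = P × r × t  ⇒  t = I / (P × r)
t = $16,497.79 / ($17,900.67 × 0.0991)
t = 9.3

t = I/(P×r) = 9.3 years


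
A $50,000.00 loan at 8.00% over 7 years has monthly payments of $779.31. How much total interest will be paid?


Total paid over the life of the loan = PMT × n.
Total paid = $779.31 × 84 = $65,462.04
Total interest = total paid − principal = $65,462.04 − $50,000.00 = $15,462.04

Total interest = (PMT × n) - PV = $15,462.04


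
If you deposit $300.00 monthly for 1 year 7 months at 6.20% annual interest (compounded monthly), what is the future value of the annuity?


Future value of an ordinary annuity: FV = PMT × ((1 + r)^n − 1) / r
Monthly rate r = 0.062/12 ≈ 0.00516667, n = 19
FV = $300.00 × ((1 + 0.062/12)^19 − 1) / (0.062/12)
FV = $300.00 × 19.909910
FV = $5,972.97

FV = PMT × ((1+r)^n - 1)/r = $5,972.97


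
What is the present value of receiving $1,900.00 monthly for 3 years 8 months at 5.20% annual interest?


Present value of an ordinary annuity: PV = PMT × (1 − (1 + r)^(−n)) / r
Monthly rate r = 0.052/12 ≈ 0.00433333, n = 44
PV = $1,900.00 × (1 − (1 + 0.052/12)^(−44)) / (0.052/12)
PV = $1,900.00 × 39.981116
PV = $75,964.12

PV = PMT × (1-(1+r)^(-n))/r = $75,964.12


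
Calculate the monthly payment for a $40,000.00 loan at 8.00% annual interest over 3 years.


Loan payment formula: PMT = PV × r / (1 − (1 + r)^(−n))
Monthly rate r = 0.08/12 ≈ 0.00666667, n = 36 months
Denominator: 1 − (1 + 0.08/12)^(−36) = 0.2127454
PMT = $40,000.00 × (0.08/12) / 0.2127454
PMT = $1,253.45 per month

PMT = PV × r / (1-(1+r)^(-n)) = $1,253.45/month


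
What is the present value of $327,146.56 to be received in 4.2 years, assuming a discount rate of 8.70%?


Present value formula: PV = FV / (1 + r)^t
PV = $327,146.56 / (1 + 0.087)^4.2
PV = $327,146.56 / 1.41959377
PV = $230,450.83

PV = FV / (1 + r)^t = $230,450.83


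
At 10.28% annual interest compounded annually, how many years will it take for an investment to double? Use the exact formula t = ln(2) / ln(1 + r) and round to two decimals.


Doubling condition: (1 + r)^t = 2
Take ln of both sides: t × ln(1 + r) = ln(2)
t = ln(2) / ln(1 + r)
t = 0.693147 / 0.097852
t = 7.08

t = ln(2) / ln(1 + r) = 7.08 years
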